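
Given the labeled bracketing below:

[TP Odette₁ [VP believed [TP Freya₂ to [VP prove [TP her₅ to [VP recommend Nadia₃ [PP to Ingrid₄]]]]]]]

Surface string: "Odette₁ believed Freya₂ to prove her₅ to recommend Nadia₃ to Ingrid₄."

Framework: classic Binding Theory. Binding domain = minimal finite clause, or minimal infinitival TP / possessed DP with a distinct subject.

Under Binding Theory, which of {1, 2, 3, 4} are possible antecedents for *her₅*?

{1}

*her* is a pronoun, so Principle B applies: it must be free in its binding domain.
Binding domain of *her₅*: the embedded TP, whose subject is Freya₂.
*Odette₁* c-commands the pronoun but from outside its binding domain, and is not c-commanded by it → coindexation permitted.
*Freya₂* c-commands the pronoun within its binding domain → coindexation would violate Principle B.
*Nadia₃*: the pronoun c-commands this R-expression → coindexation would violate Principle C on *Nadia₃*.
*Ingrid₄*: the pronoun c-commands this R-expression → coindexation would violate Principle C on *Ingrid₄*.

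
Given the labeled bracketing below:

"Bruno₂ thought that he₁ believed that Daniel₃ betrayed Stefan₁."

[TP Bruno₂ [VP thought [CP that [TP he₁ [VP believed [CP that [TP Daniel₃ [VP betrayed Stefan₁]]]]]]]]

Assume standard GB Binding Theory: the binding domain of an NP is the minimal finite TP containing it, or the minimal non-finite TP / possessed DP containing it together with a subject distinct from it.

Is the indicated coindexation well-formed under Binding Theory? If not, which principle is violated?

Principle C

The two coindexed NPs are *he₁* and *Stefan₁*.
*Stefan₁* is an R-expression. Principle C requires it to be free everywhere.
*he₁* c-commands it and carries the same index.
The R-expression is bound → Principle C violation.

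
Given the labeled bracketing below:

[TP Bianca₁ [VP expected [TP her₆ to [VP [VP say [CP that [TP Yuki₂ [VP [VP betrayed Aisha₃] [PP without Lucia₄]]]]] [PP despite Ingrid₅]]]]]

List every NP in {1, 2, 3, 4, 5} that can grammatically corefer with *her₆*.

none

*her* is a pronoun, so Principle B applies: it must be free in its binding domain.
Binding domain of *her₆*: the matrix TP, whose subject is Bianca₁.
*Bianca₁* c-commands the pronoun within its binding domain → coindexation would violate Principle B.
*Yuki₂*: the pronoun c-commands this R-expression → coindexation would violate Principle C on *Yuki₂*.
*Aisha₃*: the pronoun c-commands this R-expression → coindexation would violate Principle C on *Aisha₃*.
*Lucia₄*: the pronoun c-commands this R-expression → coindexation would violate Principle C on *Lucia₄*.
*Ingrid₅*: the pronoun c-commands this R-expression → coindexation would violate Principle C on *Ingrid₅*.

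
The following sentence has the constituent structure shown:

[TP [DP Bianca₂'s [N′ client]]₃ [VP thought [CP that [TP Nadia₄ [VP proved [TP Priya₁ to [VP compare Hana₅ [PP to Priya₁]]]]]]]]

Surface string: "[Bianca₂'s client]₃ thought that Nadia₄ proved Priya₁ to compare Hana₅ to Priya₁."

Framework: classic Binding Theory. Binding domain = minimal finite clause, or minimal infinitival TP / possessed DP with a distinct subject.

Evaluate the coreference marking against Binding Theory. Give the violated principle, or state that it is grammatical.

Principle C

The two coindexed NPs are *Priya₁* (the lower occurrence) and *Priya₁* (the higher occurrence).
*Priya₁* (the lower occurrence) is an R-expression. Principle C requires it to be free everywhere.
*Priya₁* (the higher occurrence) c-commands it and carries the same index.
The R-expression is bound → Principle C violation.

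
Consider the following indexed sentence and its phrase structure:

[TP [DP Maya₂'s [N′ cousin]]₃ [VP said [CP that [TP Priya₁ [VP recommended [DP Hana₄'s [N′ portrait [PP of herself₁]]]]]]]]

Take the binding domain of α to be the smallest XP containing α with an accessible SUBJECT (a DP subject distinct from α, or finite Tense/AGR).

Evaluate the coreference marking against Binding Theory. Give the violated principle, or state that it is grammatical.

The two coindexed NPs are *Priya₁* and *herself₁*.
*herself₁* is an anaphor. Principle A requires it to be bound within its binding domain — the possessed DP, whose subject is Hana₄.
Within that domain it is c-commanded by *Hana₄*, which does not share its index.
*Priya₁* does c-command the anaphor, but from outside its binding domain.
The anaphor is unbound in its domain → Principle A violation.

Principle A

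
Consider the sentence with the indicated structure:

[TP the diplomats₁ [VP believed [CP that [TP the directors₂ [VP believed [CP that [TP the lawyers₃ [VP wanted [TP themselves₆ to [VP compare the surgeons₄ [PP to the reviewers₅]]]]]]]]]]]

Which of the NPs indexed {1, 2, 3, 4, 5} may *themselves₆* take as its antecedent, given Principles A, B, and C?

{3}

*themselves* is an anaphor, so Principle A applies: it must be bound in its binding domain.
Binding domain of *themselves₆*: the embedded TP, whose subject is the lawyers₃.
*the diplomats₁* c-commands the anaphor but is outside its binding domain → cannot satisfy Principle A.
*the directors₂* c-commands the anaphor but is outside its binding domain → cannot satisfy Principle A.
*the lawyers₃* c-commands the anaphor within its binding domain → licit binder.
*the surgeons₄* does not c-command the anaphor → cannot bind it.
*the reviewers₅* does not c-command the anaphor → cannot bind it.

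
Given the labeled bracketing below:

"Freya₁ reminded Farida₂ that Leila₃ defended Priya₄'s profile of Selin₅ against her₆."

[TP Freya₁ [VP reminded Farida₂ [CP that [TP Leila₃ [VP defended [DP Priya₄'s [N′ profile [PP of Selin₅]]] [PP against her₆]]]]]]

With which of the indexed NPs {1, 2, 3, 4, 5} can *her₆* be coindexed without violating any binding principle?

{1, 2, 4, 5}

*her* is a pronoun, so Principle B applies: it must be free in its binding domain.
Binding domain of *her₆*: the embedded TP, whose subject is Leila₃.
*Freya₁* c-commands the pronoun but from outside its binding domain, and is not c-commanded by it → coindexation permitted.
*Farida₂* c-commands the pronoun but from outside its binding domain, and is not c-commanded by it → coindexation permitted.
*Leila₃* c-commands the pronoun within its binding domain → coindexation would violate Principle B.
*Priya₄* and the pronoun do not c-command one another → neither Principle B nor Principle C is at stake; coindexation permitted.
*Selin₅* and the pronoun do not c-command one another → neither Principle B nor Principle C is at stake; coindexation permitted.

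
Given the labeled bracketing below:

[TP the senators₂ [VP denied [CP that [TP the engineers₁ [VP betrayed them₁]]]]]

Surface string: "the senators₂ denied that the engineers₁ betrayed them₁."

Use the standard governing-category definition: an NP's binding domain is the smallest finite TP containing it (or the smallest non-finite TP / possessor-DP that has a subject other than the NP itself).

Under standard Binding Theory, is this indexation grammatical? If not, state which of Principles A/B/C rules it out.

The two coindexed NPs are *the engineers₁* and *them₁*.
*them₁* is a pronoun. Its binding domain is the embedded TP, whose subject is the engineers₁.
*the engineers₁* c-commands it within that domain and carries the same index.
The pronoun is locally bound → Principle B violation.

Principle B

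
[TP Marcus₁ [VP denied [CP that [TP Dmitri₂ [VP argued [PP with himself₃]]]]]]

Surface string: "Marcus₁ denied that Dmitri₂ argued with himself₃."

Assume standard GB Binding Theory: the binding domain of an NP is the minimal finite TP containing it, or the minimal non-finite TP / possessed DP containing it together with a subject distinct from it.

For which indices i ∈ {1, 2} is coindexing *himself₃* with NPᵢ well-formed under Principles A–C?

*himself* is an anaphor, so Principle A applies: it must be bound in its binding domain.
Binding domain of *himself₃*: the embedded TP, whose subject is Dmitri₂.
*Marcus₁* c-commands the anaphor but is outside its binding domain → cannot satisfy Principle A.
*Dmitri₂* c-commands the anaphor within its binding domain → licit binder.

{2}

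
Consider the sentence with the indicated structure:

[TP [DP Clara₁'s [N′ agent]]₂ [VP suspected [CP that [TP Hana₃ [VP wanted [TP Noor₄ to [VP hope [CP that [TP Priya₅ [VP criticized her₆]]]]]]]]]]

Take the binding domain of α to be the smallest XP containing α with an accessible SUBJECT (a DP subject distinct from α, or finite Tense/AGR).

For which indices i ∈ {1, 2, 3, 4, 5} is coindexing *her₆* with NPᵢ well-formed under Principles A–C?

{1, 2, 3, 4}

*her* is a pronoun, so Principle B applies: it must be free in its binding domain.
Binding domain of *her₆*: the embedded TP, whose subject is Priya₅.
*Clara₁* and the pronoun do not c-command one another → neither Principle B nor Principle C is at stake; coindexation permitted.
*[Clara₁'s agent]₂* c-commands the pronoun but from outside its binding domain, and is not c-commanded by it → coindexation permitted.
*Hana₃* c-commands the pronoun but from outside its binding domain, and is not c-commanded by it → coindexation permitted.
*Noor₄* c-commands the pronoun but from outside its binding domain, and is not c-commanded by it → coindexation permitted.
*Priya₅* c-commands the pronoun within its binding domain → coindexation would violate Principle B.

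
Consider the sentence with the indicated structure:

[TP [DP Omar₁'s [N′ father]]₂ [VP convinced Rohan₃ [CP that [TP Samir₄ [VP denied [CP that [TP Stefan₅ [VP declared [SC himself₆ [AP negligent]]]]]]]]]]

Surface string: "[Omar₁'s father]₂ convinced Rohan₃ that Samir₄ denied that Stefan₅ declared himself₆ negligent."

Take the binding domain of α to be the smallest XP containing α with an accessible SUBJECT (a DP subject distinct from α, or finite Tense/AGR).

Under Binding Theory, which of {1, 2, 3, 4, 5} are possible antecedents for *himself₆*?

{5}

*himself* is an anaphor, so Principle A applies: it must be bound in its binding domain.
Binding domain of *himself₆*: the embedded TP, whose subject is Stefan₅.
*Omar₁* does not c-command the anaphor → cannot bind it.
*[Omar₁'s father]₂* c-commands the anaphor but is outside its binding domain → cannot satisfy Principle A.
*Rohan₃* c-commands the anaphor but is outside its binding domain → cannot satisfy Principle A.
*Samir₄* c-commands the anaphor but is outside its binding domain → cannot satisfy Principle A.
*Stefan₅* c-commands the anaphor within its binding domain → licit binder.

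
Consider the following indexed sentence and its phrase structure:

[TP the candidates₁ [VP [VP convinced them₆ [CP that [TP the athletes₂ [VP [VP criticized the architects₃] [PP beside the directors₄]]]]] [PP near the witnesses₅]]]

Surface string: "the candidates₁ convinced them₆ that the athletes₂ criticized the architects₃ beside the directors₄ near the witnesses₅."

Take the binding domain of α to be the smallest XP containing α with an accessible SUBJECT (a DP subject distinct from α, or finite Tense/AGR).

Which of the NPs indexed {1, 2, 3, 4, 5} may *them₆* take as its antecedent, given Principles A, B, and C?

{5}

*them* is a pronoun, so Principle B applies: it must be free in its binding domain.
Binding domain of *them₆*: the matrix TP, whose subject is the candidates₁.
*the candidates₁* c-commands the pronoun within its binding domain → coindexation would violate Principle B.
*the athletes₂*: the pronoun c-commands this R-expression → coindexation would violate Principle C on *the athletes₂*.
*the architects₃*: the pronoun c-commands this R-expression → coindexation would violate Principle C on *the architects₃*.
*the directors₄*: the pronoun c-commands this R-expression → coindexation would violate Principle C on *the directors₄*.
*the witnesses₅* and the pronoun do not c-command one another → neither Principle B nor Principle C is at stake; coindexation permitted.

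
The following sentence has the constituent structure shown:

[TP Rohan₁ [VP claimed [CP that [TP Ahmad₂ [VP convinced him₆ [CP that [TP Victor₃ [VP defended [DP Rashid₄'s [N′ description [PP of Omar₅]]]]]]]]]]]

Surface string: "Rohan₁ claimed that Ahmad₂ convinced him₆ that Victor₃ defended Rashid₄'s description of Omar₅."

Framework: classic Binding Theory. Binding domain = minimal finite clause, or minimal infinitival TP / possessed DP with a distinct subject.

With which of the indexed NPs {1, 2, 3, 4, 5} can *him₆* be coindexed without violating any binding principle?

*him* is a pronoun, so Principle B applies: it must be free in its binding domain.
Binding domain of *him₆*: the embedded TP, whose subject is Ahmad₂.
*Rohan₁* c-commands the pronoun but from outside its binding domain, and is not c-commanded by it → coindexation permitted.
*Ahmad₂* c-commands the pronoun within its binding domain → coindexation would violate Principle B.
*Victor₃*: the pronoun c-commands this R-expression → coindexation would violate Principle C on *Victor₃*.
*Rashid₄*: the pronoun c-commands this R-expression → coindexation would violate Principle C on *Rashid₄*.
*Omar₅*: the pronoun c-commands this R-expression → coindexation would violate Principle C on *Omar₅*.

{1}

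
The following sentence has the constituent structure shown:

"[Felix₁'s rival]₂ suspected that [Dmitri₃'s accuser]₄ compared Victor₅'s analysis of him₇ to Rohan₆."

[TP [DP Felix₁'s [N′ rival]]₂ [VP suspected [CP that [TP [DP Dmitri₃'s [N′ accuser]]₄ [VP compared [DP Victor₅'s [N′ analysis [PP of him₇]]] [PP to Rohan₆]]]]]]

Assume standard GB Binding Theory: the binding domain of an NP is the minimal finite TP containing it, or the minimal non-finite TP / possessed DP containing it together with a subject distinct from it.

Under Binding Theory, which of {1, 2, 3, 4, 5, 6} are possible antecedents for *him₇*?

*him* is a pronoun, so Principle B applies: it must be free in its binding domain.
Binding domain of *him₇*: the possessed DP, whose subject is Victor₅.
*Felix₁* and the pronoun do not c-command one another → neither Principle B nor Principle C is at stake; coindexation permitted.
*[Felix₁'s rival]₂* c-commands the pronoun but from outside its binding domain, and is not c-commanded by it → coindexation permitted.
*Dmitri₃* and the pronoun do not c-command one another → neither Principle B nor Principle C is at stake; coindexation permitted.
*[Dmitri₃'s accuser]₄* c-commands the pronoun but from outside its binding domain, and is not c-commanded by it → coindexation permitted.
*Victor₅* c-commands the pronoun within its binding domain → coindexation would violate Principle B.
*Rohan₆* and the pronoun do not c-command one another → neither Principle B nor Principle C is at stake; coindexation permitted.

{1, 2, 3, 4, 6}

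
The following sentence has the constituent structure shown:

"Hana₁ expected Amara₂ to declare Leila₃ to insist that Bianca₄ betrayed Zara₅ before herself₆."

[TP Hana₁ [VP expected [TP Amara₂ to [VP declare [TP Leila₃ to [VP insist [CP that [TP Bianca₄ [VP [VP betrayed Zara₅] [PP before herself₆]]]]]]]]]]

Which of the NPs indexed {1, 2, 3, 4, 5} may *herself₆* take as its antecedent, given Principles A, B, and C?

*herself* is an anaphor, so Principle A applies: it must be bound in its binding domain.
Binding domain of *herself₆*: the embedded TP, whose subject is Bianca₄.
*Hana₁* c-commands the anaphor but is outside its binding domain → cannot satisfy Principle A.
*Amara₂* c-commands the anaphor but is outside its binding domain → cannot satisfy Principle A.
*Leila₃* c-commands the anaphor but is outside its binding domain → cannot satisfy Principle A.
*Bianca₄* c-commands the anaphor within its binding domain → licit binder.
*Zara₅* does not c-command the anaphor → cannot bind it.

{4}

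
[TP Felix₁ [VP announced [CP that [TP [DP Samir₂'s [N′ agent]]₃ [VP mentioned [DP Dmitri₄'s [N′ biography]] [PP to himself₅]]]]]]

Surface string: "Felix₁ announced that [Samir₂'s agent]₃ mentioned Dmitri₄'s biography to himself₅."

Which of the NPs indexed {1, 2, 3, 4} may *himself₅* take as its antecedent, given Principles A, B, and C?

{3}

*himself* is an anaphor, so Principle A applies: it must be bound in its binding domain.
Binding domain of *himself₅*: the embedded TP, whose subject is [Samir₂'s agent]₃.
*Felix₁* c-commands the anaphor but is outside its binding domain → cannot satisfy Principle A.
*Samir₂* does not c-command the anaphor → cannot bind it.
*[Samir₂'s agent]₃* c-commands the anaphor within its binding domain → licit binder.
*Dmitri₄* does not c-command the anaphor → cannot bind it.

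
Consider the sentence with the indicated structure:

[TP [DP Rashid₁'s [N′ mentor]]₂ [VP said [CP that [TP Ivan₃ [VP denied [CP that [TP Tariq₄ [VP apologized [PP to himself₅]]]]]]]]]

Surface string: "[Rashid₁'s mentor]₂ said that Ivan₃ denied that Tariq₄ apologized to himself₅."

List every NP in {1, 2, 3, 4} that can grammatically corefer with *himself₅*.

{4}

*himself* is an anaphor, so Principle A applies: it must be bound in its binding domain.
Binding domain of *himself₅*: the embedded TP, whose subject is Tariq₄.
*Rashid₁* does not c-command the anaphor → cannot bind it.
*[Rashid₁'s mentor]₂* c-commands the anaphor but is outside its binding domain → cannot satisfy Principle A.
*Ivan₃* c-commands the anaphor but is outside its binding domain → cannot satisfy Principle A.
*Tariq₄* c-commands the anaphor within its binding domain → licit binder.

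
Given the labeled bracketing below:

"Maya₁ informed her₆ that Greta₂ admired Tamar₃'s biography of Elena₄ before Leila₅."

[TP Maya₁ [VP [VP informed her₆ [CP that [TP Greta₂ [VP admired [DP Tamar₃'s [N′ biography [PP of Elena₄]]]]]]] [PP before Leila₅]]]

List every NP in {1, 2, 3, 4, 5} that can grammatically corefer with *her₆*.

{5}

*her* is a pronoun, so Principle B applies: it must be free in its binding domain.
Binding domain of *her₆*: the matrix TP, whose subject is Maya₁.
*Maya₁* c-commands the pronoun within its binding domain → coindexation would violate Principle B.
*Greta₂*: the pronoun c-commands this R-expression → coindexation would violate Principle C on *Greta₂*.
*Tamar₃*: the pronoun c-commands this R-expression → coindexation would violate Principle C on *Tamar₃*.
*Elena₄*: the pronoun c-commands this R-expression → coindexation would violate Principle C on *Elena₄*.
*Leila₅* and the pronoun do not c-command one another → neither Principle B nor Principle C is at stake; coindexation permitted.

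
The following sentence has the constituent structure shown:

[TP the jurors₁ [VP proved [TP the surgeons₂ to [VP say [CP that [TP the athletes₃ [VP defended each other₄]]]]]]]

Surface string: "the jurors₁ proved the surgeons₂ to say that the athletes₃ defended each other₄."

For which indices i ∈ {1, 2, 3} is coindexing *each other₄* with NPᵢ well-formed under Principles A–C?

{3}

*each other* is an anaphor, so Principle A applies: it must be bound in its binding domain.
Binding domain of *each other₄*: the embedded TP, whose subject is the athletes₃.
*the jurors₁* c-commands the anaphor but is outside its binding domain → cannot satisfy Principle A.
*the surgeons₂* c-commands the anaphor but is outside its binding domain → cannot satisfy Principle A.
*the athletes₃* c-commands the anaphor within its binding domain → licit binder.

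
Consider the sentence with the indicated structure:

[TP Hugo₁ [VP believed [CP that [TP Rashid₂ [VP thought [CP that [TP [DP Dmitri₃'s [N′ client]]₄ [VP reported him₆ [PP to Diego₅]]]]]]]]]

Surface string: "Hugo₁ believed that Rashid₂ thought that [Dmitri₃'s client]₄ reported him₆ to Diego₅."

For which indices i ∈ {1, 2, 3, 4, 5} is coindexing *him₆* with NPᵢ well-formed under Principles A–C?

{1, 2, 3}

*him* is a pronoun, so Principle B applies: it must be free in its binding domain.
Binding domain of *him₆*: the embedded TP, whose subject is [Dmitri₃'s client]₄.
*Hugo₁* c-commands the pronoun but from outside its binding domain, and is not c-commanded by it → coindexation permitted.
*Rashid₂* c-commands the pronoun but from outside its binding domain, and is not c-commanded by it → coindexation permitted.
*Dmitri₃* and the pronoun do not c-command one another → neither Principle B nor Principle C is at stake; coindexation permitted.
*[Dmitri₃'s client]₄* c-commands the pronoun within its binding domain → coindexation would violate Principle B.
*Diego₅*: the pronoun c-commands this R-expression → coindexation would violate Principle C on *Diego₅*.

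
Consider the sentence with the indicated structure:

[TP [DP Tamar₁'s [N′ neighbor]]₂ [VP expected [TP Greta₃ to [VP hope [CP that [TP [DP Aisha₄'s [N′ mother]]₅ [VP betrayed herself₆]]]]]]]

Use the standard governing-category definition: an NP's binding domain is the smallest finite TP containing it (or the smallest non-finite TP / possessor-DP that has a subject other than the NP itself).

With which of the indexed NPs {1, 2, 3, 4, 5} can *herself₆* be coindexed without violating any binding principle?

{5}

*herself* is an anaphor, so Principle A applies: it must be bound in its binding domain.
Binding domain of *herself₆*: the embedded TP, whose subject is [Aisha₄'s mother]₅.
*Tamar₁* does not c-command the anaphor → cannot bind it.
*[Tamar₁'s neighbor]₂* c-commands the anaphor but is outside its binding domain → cannot satisfy Principle A.
*Greta₃* c-commands the anaphor but is outside its binding domain → cannot satisfy Principle A.
*Aisha₄* does not c-command the anaphor → cannot bind it.
*[Aisha₄'s mother]₅* c-commands the anaphor within its binding domain → licit binder.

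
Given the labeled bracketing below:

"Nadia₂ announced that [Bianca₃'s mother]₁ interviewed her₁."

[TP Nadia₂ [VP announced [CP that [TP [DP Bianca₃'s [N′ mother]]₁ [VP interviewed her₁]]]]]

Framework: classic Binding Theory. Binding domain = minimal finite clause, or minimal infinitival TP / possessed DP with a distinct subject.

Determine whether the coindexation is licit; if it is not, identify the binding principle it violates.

Principle B

The two coindexed NPs are *[Bianca₃'s mother]₁* and *her₁*.
*her₁* is a pronoun. Its binding domain is the embedded TP, whose subject is [Bianca₃'s mother]₁.
*[Bianca₃'s mother]₁* c-commands it within that domain and carries the same index.
The pronoun is locally bound → Principle B violation.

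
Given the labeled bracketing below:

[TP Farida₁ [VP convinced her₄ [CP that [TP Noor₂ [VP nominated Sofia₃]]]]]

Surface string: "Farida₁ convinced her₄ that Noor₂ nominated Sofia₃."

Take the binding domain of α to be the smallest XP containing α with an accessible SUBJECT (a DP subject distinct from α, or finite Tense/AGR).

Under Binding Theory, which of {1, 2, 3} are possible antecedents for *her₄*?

*her* is a pronoun, so Principle B applies: it must be free in its binding domain.
Binding domain of *her₄*: the matrix TP, whose subject is Farida₁.
*Farida₁* c-commands the pronoun within its binding domain → coindexation would violate Principle B.
*Noor₂*: the pronoun c-commands this R-expression → coindexation would violate Principle C on *Noor₂*.
*Sofia₃*: the pronoun c-commands this R-expression → coindexation would violate Principle C on *Sofia₃*.

none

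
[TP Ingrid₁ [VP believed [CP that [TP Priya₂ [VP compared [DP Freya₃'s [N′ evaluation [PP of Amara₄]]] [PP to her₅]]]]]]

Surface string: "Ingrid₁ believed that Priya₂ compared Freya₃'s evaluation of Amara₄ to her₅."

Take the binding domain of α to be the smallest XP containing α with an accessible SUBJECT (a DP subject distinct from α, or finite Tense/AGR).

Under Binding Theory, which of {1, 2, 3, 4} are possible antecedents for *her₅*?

{1, 3, 4}

*her* is a pronoun, so Principle B applies: it must be free in its binding domain.
Binding domain of *her₅*: the embedded TP, whose subject is Priya₂.
*Ingrid₁* c-commands the pronoun but from outside its binding domain, and is not c-commanded by it → coindexation permitted.
*Priya₂* c-commands the pronoun within its binding domain → coindexation would violate Principle B.
*Freya₃* and the pronoun do not c-command one another → neither Principle B nor Principle C is at stake; coindexation permitted.
*Amara₄* and the pronoun do not c-command one another → neither Principle B nor Principle C is at stake; coindexation permitted.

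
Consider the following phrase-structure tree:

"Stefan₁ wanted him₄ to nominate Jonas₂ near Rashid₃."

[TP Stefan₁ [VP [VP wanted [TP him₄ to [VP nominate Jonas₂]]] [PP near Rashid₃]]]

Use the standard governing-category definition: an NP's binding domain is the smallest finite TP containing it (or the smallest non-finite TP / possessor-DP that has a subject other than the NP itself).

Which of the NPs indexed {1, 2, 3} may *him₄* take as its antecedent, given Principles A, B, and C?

*him* is a pronoun, so Principle B applies: it must be free in its binding domain.
Binding domain of *him₄*: the matrix TP, whose subject is Stefan₁.
*Stefan₁* c-commands the pronoun within its binding domain → coindexation would violate Principle B.
*Jonas₂*: the pronoun c-commands this R-expression → coindexation would violate Principle C on *Jonas₂*.
*Rashid₃* and the pronoun do not c-command one another → neither Principle B nor Principle C is at stake; coindexation permitted.

{3}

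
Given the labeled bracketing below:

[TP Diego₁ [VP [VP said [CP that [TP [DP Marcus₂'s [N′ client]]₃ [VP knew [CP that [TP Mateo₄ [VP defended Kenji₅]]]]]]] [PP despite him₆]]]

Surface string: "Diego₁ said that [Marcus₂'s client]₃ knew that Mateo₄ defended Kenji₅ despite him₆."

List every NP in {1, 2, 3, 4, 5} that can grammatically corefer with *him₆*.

{2, 3, 4, 5}

*him* is a pronoun, so Principle B applies: it must be free in its binding domain.
Binding domain of *him₆*: the matrix TP, whose subject is Diego₁.
*Diego₁* c-commands the pronoun within its binding domain → coindexation would violate Principle B.
*Marcus₂* and the pronoun do not c-command one another → neither Principle B nor Principle C is at stake; coindexation permitted.
*[Marcus₂'s client]₃* and the pronoun do not c-command one another → neither Principle B nor Principle C is at stake; coindexation permitted.
*Mateo₄* and the pronoun do not c-command one another → neither Principle B nor Principle C is at stake; coindexation permitted.
*Kenji₅* and the pronoun do not c-command one another → neither Principle B nor Principle C is at stake; coindexation permitted.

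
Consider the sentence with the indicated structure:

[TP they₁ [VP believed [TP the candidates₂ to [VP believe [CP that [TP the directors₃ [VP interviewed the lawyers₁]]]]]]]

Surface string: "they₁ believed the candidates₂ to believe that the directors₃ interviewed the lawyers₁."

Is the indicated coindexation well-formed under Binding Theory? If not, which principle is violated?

The two coindexed NPs are *they₁* and *the lawyers₁*.
*the lawyers₁* is an R-expression. Principle C requires it to be free everywhere.
*they₁* c-commands it and carries the same index.
The R-expression is bound → Principle C violation.

Principle C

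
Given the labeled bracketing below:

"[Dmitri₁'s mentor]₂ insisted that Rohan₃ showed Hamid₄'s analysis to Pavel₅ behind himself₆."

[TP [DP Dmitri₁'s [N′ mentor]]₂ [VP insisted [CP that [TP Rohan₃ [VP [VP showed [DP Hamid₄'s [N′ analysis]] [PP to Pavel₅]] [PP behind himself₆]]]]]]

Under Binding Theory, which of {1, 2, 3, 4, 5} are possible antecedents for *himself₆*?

*himself* is an anaphor, so Principle A applies: it must be bound in its binding domain.
Binding domain of *himself₆*: the embedded TP, whose subject is Rohan₃.
*Dmitri₁* does not c-command the anaphor → cannot bind it.
*[Dmitri₁'s mentor]₂* c-commands the anaphor but is outside its binding domain → cannot satisfy Principle A.
*Rohan₃* c-commands the anaphor within its binding domain → licit binder.
*Hamid₄* does not c-command the anaphor → cannot bind it.
*Pavel₅* does not c-command the anaphor → cannot bind it.

{3}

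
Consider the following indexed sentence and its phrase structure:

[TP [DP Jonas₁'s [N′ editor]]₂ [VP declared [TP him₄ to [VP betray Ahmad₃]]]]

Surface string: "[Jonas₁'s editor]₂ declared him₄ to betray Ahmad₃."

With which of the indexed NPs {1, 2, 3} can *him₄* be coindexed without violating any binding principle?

*him* is a pronoun, so Principle B applies: it must be free in its binding domain.
Binding domain of *him₄*: the matrix TP, whose subject is [Jonas₁'s editor]₂.
*Jonas₁* and the pronoun do not c-command one another → neither Principle B nor Principle C is at stake; coindexation permitted.
*[Jonas₁'s editor]₂* c-commands the pronoun within its binding domain → coindexation would violate Principle B.
*Ahmad₃*: the pronoun c-commands this R-expression → coindexation would violate Principle C on *Ahmad₃*.

{1}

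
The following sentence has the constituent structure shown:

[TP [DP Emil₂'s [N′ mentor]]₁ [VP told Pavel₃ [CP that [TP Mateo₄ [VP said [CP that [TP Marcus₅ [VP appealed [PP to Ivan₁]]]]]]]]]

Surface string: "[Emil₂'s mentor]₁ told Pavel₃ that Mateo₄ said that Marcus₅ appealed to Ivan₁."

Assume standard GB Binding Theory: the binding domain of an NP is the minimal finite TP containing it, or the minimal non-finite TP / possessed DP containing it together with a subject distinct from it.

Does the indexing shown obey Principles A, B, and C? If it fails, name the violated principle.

The two coindexed NPs are *[Emil₂'s mentor]₁* and *Ivan₁*.
*Ivan₁* is an R-expression. Principle C requires it to be free everywhere.
*[Emil₂'s mentor]₁* c-commands it and carries the same index.
The R-expression is bound → Principle C violation.

Principle C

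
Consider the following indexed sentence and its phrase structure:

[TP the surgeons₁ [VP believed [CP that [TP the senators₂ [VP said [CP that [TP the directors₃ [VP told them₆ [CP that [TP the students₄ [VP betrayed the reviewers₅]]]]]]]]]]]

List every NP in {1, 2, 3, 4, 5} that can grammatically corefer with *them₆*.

*them* is a pronoun, so Principle B applies: it must be free in its binding domain.
Binding domain of *them₆*: the embedded TP, whose subject is the directors₃.
*the surgeons₁* c-commands the pronoun but from outside its binding domain, and is not c-commanded by it → coindexation permitted.
*the senators₂* c-commands the pronoun but from outside its binding domain, and is not c-commanded by it → coindexation permitted.
*the directors₃* c-commands the pronoun within its binding domain → coindexation would violate Principle B.
*the students₄*: the pronoun c-commands this R-expression → coindexation would violate Principle C on *the students₄*.
*the reviewers₅*: the pronoun c-commands this R-expression → coindexation would violate Principle C on *the reviewers₅*.

{1, 2}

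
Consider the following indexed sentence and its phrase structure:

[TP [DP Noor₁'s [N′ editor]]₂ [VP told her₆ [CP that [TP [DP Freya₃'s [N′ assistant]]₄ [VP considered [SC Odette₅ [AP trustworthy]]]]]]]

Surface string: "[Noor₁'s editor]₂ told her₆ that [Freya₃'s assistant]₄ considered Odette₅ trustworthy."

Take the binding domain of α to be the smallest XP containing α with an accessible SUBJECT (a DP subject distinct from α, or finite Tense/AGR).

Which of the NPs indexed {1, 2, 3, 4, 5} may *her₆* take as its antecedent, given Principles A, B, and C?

*her* is a pronoun, so Principle B applies: it must be free in its binding domain.
Binding domain of *her₆*: the matrix TP, whose subject is [Noor₁'s editor]₂.
*Noor₁* and the pronoun do not c-command one another → neither Principle B nor Principle C is at stake; coindexation permitted.
*[Noor₁'s editor]₂* c-commands the pronoun within its binding domain → coindexation would violate Principle B.
*Freya₃*: the pronoun c-commands this R-expression → coindexation would violate Principle C on *Freya₃*.
*[Freya₃'s assistant]₄*: the pronoun c-commands this R-expression → coindexation would violate Principle C on *[Freya₃'s assistant]₄*.
*Odette₅*: the pronoun c-commands this R-expression → coindexation would violate Principle C on *Odette₅*.

{1}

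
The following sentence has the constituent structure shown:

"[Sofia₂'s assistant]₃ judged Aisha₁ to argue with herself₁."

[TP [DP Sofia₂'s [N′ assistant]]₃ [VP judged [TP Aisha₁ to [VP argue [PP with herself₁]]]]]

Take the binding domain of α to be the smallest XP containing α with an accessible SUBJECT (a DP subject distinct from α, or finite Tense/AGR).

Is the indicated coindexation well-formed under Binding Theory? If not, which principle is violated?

The two coindexed NPs are *Aisha₁* and *herself₁*.
*herself₁* is an anaphor; its binding domain is the embedded TP, whose subject is Aisha₁. *Aisha₁* c-commands it within that domain and shares its index, so Principle A is satisfied.
*Aisha₁* is an R-expression; *herself₁* does not c-command it, and no other NP shares its index, so Principle C is satisfied.
All principles are respected.

grammatical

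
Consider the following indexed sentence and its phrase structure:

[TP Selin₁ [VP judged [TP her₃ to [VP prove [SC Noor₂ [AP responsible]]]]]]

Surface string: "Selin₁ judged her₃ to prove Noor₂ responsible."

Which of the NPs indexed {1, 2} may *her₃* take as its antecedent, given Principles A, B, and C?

*her* is a pronoun, so Principle B applies: it must be free in its binding domain.
Binding domain of *her₃*: the matrix TP, whose subject is Selin₁.
*Selin₁* c-commands the pronoun within its binding domain → coindexation would violate Principle B.
*Noor₂*: the pronoun c-commands this R-expression → coindexation would violate Principle C on *Noor₂*.

none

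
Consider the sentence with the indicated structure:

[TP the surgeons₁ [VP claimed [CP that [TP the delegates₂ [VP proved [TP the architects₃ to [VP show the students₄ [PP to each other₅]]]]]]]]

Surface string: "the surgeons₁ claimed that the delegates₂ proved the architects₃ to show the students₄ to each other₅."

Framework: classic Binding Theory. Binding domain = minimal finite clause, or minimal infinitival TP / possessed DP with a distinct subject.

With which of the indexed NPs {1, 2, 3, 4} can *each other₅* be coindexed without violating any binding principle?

*each other* is an anaphor, so Principle A applies: it must be bound in its binding domain.
Binding domain of *each other₅*: the embedded TP, whose subject is the architects₃.
*the surgeons₁* c-commands the anaphor but is outside its binding domain → cannot satisfy Principle A.
*the delegates₂* c-commands the anaphor but is outside its binding domain → cannot satisfy Principle A.
*the architects₃* c-commands the anaphor within its binding domain → licit binder.
*the students₄* c-commands the anaphor within its binding domain → licit binder.

{3, 4}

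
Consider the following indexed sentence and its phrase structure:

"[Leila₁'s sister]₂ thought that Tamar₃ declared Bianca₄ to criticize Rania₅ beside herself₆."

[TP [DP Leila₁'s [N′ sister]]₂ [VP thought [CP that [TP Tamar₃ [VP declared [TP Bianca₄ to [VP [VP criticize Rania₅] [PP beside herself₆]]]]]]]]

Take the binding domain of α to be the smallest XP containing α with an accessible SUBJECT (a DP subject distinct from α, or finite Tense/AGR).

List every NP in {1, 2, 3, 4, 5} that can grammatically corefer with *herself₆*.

{4}

*herself* is an anaphor, so Principle A applies: it must be bound in its binding domain.
Binding domain of *herself₆*: the embedded TP, whose subject is Bianca₄.
*Leila₁* does not c-command the anaphor → cannot bind it.
*[Leila₁'s sister]₂* c-commands the anaphor but is outside its binding domain → cannot satisfy Principle A.
*Tamar₃* c-commands the anaphor but is outside its binding domain → cannot satisfy Principle A.
*Bianca₄* c-commands the anaphor within its binding domain → licit binder.
*Rania₅* does not c-command the anaphor → cannot bind it.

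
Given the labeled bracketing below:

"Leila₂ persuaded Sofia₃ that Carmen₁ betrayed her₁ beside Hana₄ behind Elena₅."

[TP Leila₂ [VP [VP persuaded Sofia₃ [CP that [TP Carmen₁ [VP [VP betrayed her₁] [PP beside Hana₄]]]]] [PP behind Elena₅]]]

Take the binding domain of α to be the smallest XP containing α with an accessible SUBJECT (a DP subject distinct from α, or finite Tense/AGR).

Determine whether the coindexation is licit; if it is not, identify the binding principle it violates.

Principle B

The two coindexed NPs are *Carmen₁* and *her₁*.
*her₁* is a pronoun. Its binding domain is the embedded TP, whose subject is Carmen₁.
*Carmen₁* c-commands it within that domain and carries the same index.
The pronoun is locally bound → Principle B violation.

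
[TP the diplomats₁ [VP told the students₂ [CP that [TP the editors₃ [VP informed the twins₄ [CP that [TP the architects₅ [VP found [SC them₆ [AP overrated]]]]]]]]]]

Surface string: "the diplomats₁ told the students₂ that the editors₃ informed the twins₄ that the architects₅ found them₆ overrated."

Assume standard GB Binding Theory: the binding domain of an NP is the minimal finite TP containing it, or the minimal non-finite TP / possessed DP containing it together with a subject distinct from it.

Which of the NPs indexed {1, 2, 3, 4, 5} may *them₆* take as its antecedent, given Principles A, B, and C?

{1, 2, 3, 4}

*them* is a pronoun, so Principle B applies: it must be free in its binding domain.
Binding domain of *them₆*: the embedded TP, whose subject is the architects₅.
*the diplomats₁* c-commands the pronoun but from outside its binding domain, and is not c-commanded by it → coindexation permitted.
*the students₂* c-commands the pronoun but from outside its binding domain, and is not c-commanded by it → coindexation permitted.
*the editors₃* c-commands the pronoun but from outside its binding domain, and is not c-commanded by it → coindexation permitted.
*the twins₄* c-commands the pronoun but from outside its binding domain, and is not c-commanded by it → coindexation permitted.
*the architects₅* c-commands the pronoun within its binding domain → coindexation would violate Principle B.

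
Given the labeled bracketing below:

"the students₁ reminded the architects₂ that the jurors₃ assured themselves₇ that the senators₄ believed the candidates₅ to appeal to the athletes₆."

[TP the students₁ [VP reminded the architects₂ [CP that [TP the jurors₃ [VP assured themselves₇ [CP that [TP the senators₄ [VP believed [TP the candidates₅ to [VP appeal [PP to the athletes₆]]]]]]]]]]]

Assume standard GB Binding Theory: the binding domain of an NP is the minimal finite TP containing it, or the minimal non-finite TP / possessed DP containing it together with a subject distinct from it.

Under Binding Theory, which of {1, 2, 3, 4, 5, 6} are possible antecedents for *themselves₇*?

*themselves* is an anaphor, so Principle A applies: it must be bound in its binding domain.
Binding domain of *themselves₇*: the embedded TP, whose subject is the jurors₃.
*the students₁* c-commands the anaphor but is outside its binding domain → cannot satisfy Principle A.
*the architects₂* c-commands the anaphor but is outside its binding domain → cannot satisfy Principle A.
*the jurors₃* c-commands the anaphor within its binding domain → licit binder.
*the senators₄* does not c-command the anaphor → cannot bind it.
*the candidates₅* does not c-command the anaphor → cannot bind it.
*the athletes₆* does not c-command the anaphor → cannot bind it.

{3}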